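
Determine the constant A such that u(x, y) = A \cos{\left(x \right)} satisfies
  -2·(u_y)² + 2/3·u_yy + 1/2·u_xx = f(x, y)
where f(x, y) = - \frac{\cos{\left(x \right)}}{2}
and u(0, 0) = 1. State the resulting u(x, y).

Substitute the ansatz u = A \cos{\left(x \right)} into the left-hand side.
Derivatives of the ansatz:
  u_y = 0
  u_yy = 0
  u_xx = - A \cos{\left(x \right)}
Term by term:
  -2·(u_y)² = 0
  2/3·u_yy = 0
  1/2·u_xx = - \frac{A \cos{\left(x \right)}}{2}
So the left-hand side equals
  - \frac{A \cos{\left(x \right)}}{2}
This must equal f(x, y) = - \frac{\cos{\left(x \right)}}{2} identically.
Matching coefficients of the independent functions:
  [\cos{\left(x \right)}]:  - \frac{A}{2} = - \frac{1}{2}
Solving: A = 1.
Check against the point condition:
  u(0, 0) = 1  ⟹  A = 1  ✓
Hence u(x, y) = \cos{\left(x \right)}.

Answer: u(x, y) = \cos{\left(x \right)}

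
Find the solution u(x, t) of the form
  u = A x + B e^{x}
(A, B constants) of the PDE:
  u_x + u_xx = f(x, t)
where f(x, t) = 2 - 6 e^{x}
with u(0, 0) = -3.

Substitute the ansatz u = A x + B e^{x} into the left-hand side.
Derivatives of the ansatz:
  u_x = A + B e^{x}
  u_xx = B e^{x}
Term by term:
  u_x = A + B e^{x}
  u_xx = B e^{x}
So the left-hand side equals
  A + 2 B e^{x}
This must equal f(x, t) = 2 - 6 e^{x} identically.
Matching coefficients of the independent functions:
  [constant term]:  A = 2
  [e^{x}]:  2 B = -6
Solving: A = 2, B = -3.
Check against the point condition:
  u(0, 0) = -3  ⟹  B = -3  ✓
Hence u(x, t) = 2 x - 3 e^{x}.

Answer: u(x, t) = 2 x - 3 e^{x}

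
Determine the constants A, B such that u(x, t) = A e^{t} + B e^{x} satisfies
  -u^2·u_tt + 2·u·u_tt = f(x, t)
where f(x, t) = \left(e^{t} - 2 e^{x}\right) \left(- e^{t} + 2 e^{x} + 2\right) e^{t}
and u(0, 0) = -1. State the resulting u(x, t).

Substitute the ansatz u = A e^{t} + B e^{x} into the left-hand side.
Derivatives of the ansatz:
  u_tt = A e^{t}
Term by term:
  -u^2·u_tt = - A^{3} e^{3 t} - 2 A^{2} B e^{2 t} e^{x} - A B^{2} e^{t} e^{2 x}
  2·u·u_tt = 2 A^{2} e^{2 t} + 2 A B e^{t} e^{x}
So the left-hand side equals
  - A^{3} e^{3 t} - 2 A^{2} B e^{2 t} e^{x} + 2 A^{2} e^{2 t} - A B^{2} e^{t} e^{2 x} + 2 A B e^{t} e^{x}
This must equal f(x, t) identically; expanded, f = - e^{3 t} + 4 e^{2 t} e^{x} + 2 e^{2 t} - 4 e^{t} e^{2 x} - 4 e^{t} e^{x}.
Matching coefficients of the independent functions:
  [e^{t} e^{x}]:  2 A B = -4
  [e^{t} e^{2 x}]:  - A B^{2} = -4
  [e^{2 t} e^{x}]:  - 2 A^{2} B = 4
  [e^{2 t}]:  2 A^{2} = 2
  [e^{3 t}]:  - A^{3} = -1
Solving: A = 1, B = -2.
Check against the point condition:
  u(0, 0) = -1  ⟹  A + B = -1  ✓
Hence u(x, t) = e^{t} - 2 e^{x}.

Answer: u(x, t) = e^{t} - 2 e^{x}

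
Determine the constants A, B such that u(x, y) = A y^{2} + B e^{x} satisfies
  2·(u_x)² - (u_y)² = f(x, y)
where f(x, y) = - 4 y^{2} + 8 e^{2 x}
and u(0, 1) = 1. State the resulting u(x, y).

Substitute the ansatz u = A y^{2} + B e^{x} into the left-hand side.
Derivatives of the ansatz:
  u_x = B e^{x}
  u_y = 2 A y
Term by term:
  2·(u_x)² = 2 B^{2} e^{2 x}
  -(u_y)² = - 4 A^{2} y^{2}
So the left-hand side equals
  - 4 A^{2} y^{2} + 2 B^{2} e^{2 x}
This must equal f(x, y) = - 4 y^{2} + 8 e^{2 x} identically.
Matching coefficients of the independent functions:
  [y^{2}]:  - 4 A^{2} = -4
  [e^{2 x}]:  2 B^{2} = 8
These equations allow (A, B) = (-1, -2) or (-1, 2) or (1, -2) or (1, 2).
Impose the point condition(s):
  u(0, 1) = 1  ⟹  A + B = 1
Only A = -1, B = 2 satisfies everything.
Hence u(x, y) = - y^{2} + 2 e^{x}.

Answer: u(x, y) = - y^{2} + 2 e^{x}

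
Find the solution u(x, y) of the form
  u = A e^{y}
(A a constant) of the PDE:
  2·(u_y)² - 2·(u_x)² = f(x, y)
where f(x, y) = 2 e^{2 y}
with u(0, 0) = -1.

Substitute the ansatz u = A e^{y} into the left-hand side.
Derivatives of the ansatz:
  u_y = A e^{y}
  u_x = 0
Term by term:
  2·(u_y)² = 2 A^{2} e^{2 y}
  -2·(u_x)² = 0
So the left-hand side equals
  2 A^{2} e^{2 y}
This must equal f(x, y) = 2 e^{2 y} identically.
Matching coefficients of the independent functions:
  [e^{2 y}]:  2 A^{2} = 2
These equations allow (A) = (-1) or (1).
Impose the point condition(s):
  u(0, 0) = -1  ⟹  A = -1
Only A = -1 satisfies everything.
Hence u(x, y) = - e^{y}.

Answer: u(x, y) = - e^{y}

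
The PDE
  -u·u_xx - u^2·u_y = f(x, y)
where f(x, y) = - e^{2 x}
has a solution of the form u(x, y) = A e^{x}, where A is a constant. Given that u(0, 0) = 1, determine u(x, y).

Answer: u(x, y) = e^{x}

Derivation:
Substitute the ansatz u = A e^{x} into the left-hand side.
Derivatives of the ansatz:
  u_xx = A e^{x}
  u_y = 0
Term by term:
  -u·u_xx = - A^{2} e^{2 x}
  -u^2·u_y = 0
So the left-hand side equals
  - A^{2} e^{2 x}
This must equal f(x, y) = - e^{2 x} identically.
Matching coefficients of the independent functions:
  [e^{2 x}]:  - A^{2} = -1
These equations allow (A) = (-1) or (1).
Impose the point condition(s):
  u(0, 0) = 1  ⟹  A = 1
Only A = 1 satisfies everything.
Hence u(x, y) = e^{x}.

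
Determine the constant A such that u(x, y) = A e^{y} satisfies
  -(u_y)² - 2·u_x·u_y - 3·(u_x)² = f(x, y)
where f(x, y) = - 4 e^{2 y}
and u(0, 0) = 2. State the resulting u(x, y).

Substitute the ansatz u = A e^{y} into the left-hand side.
Derivatives of the ansatz:
  u_y = A e^{y}
  u_x = 0
Term by term:
  -(u_y)² = - A^{2} e^{2 y}
  -2·u_x·u_y = 0
  -3·(u_x)² = 0
So the left-hand side equals
  - A^{2} e^{2 y}
This must equal f(x, y) = - 4 e^{2 y} identically.
Matching coefficients of the independent functions:
  [e^{2 y}]:  - A^{2} = -4
These equations allow (A) = (-2) or (2).
Impose the point condition(s):
  u(0, 0) = 2  ⟹  A = 2
Only A = 2 satisfies everything.
Hence u(x, y) = 2 e^{y}.

Answer: u(x, y) = 2 e^{y}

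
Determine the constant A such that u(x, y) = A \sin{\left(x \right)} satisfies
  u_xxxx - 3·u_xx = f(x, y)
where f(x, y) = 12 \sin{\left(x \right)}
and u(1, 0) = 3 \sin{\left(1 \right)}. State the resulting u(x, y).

Answer: u(x, y) = 3 \sin{\left(x \right)}

Derivation:
Substitute the ansatz u = A \sin{\left(x \right)} into the left-hand side.
Derivatives of the ansatz:
  u_xxxx = A \sin{\left(x \right)}
  u_xx = - A \sin{\left(x \right)}
Term by term:
  u_xxxx = A \sin{\left(x \right)}
  -3·u_xx = 3 A \sin{\left(x \right)}
So the left-hand side equals
  4 A \sin{\left(x \right)}
This must equal f(x, y) = 12 \sin{\left(x \right)} identically.
Matching coefficients of the independent functions:
  [\sin{\left(x \right)}]:  4 A = 12
Solving: A = 3.
Check against the point condition:
  u(1, 0) = 3 \sin{\left(1 \right)}  ⟹  A \sin{\left(1 \right)} = 3 \sin{\left(1 \right)}  ✓
Hence u(x, y) = 3 \sin{\left(x \right)}.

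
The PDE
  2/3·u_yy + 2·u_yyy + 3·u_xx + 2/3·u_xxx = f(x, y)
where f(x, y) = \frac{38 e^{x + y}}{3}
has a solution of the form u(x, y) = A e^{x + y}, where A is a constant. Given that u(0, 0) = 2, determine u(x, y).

Substitute the ansatz u = A e^{x + y} into the left-hand side.
Derivatives of the ansatz:
  u_yy = A e^{x} e^{y}
  u_yyy = A e^{x} e^{y}
  u_xx = A e^{x} e^{y}
  u_xxx = A e^{x} e^{y}
Term by term:
  2/3·u_yy = \frac{2 A e^{x} e^{y}}{3}
  2·u_yyy = 2 A e^{x} e^{y}
  3·u_xx = 3 A e^{x} e^{y}
  2/3·u_xxx = \frac{2 A e^{x} e^{y}}{3}
So the left-hand side equals
  \frac{19 A e^{x} e^{y}}{3}
This must equal f(x, y) identically; expanded, f = \frac{38 e^{x} e^{y}}{3}.
Matching coefficients of the independent functions:
  [e^{x} e^{y}]:  \frac{19 A}{3} = \frac{38}{3}
Solving: A = 2.
Check against the point condition:
  u(0, 0) = 2  ⟹  A = 2  ✓
Hence u(x, y) = 2 e^{x + y}.

Answer: u(x, y) = 2 e^{x + y}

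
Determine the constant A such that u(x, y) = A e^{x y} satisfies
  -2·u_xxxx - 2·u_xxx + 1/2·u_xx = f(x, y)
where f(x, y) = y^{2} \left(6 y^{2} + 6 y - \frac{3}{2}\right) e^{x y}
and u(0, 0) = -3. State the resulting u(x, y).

Substitute the ansatz u = A e^{x y} into the left-hand side.
Derivatives of the ansatz:
  u_xxxx = A y^{4} e^{x y}
  u_xxx = A y^{3} e^{x y}
  u_xx = A y^{2} e^{x y}
Term by term:
  -2·u_xxxx = - 2 A y^{4} e^{x y}
  -2·u_xxx = - 2 A y^{3} e^{x y}
  1/2·u_xx = \frac{A y^{2} e^{x y}}{2}
So the left-hand side equals
  - 2 A y^{4} e^{x y} - 2 A y^{3} e^{x y} + \frac{A y^{2} e^{x y}}{2}
This must equal f(x, y) identically; expanded, f = 6 y^{4} e^{x y} + 6 y^{3} e^{x y} - \frac{3 y^{2} e^{x y}}{2}.
Matching coefficients of the independent functions:
  [y^{2} e^{x y}]:  \frac{A}{2} = - \frac{3}{2}
  [y^{3} e^{x y}, y^{4} e^{x y}]:  - 2 A = 6
Solving: A = -3.
Check against the point condition:
  u(0, 0) = -3  ⟹  A = -3  ✓
Hence u(x, y) = - 3 e^{x y}.

Answer: u(x, y) = - 3 e^{x y}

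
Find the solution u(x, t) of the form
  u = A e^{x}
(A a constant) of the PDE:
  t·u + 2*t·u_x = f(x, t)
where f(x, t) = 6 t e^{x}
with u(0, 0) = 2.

Answer: u(x, t) = 2 e^{x}

Derivation:
Substitute the ansatz u = A e^{x} into the left-hand side.
Derivatives of the ansatz:
  u_x = A e^{x}
Term by term:
  t·u = A t e^{x}
  2*t·u_x = 2 A t e^{x}
So the left-hand side equals
  3 A t e^{x}
This must equal f(x, t) = 6 t e^{x} identically.
Matching coefficients of the independent functions:
  [t e^{x}]:  3 A = 6
Solving: A = 2.
Check against the point condition:
  u(0, 0) = 2  ⟹  A = 2  ✓
Hence u(x, t) = 2 e^{x}.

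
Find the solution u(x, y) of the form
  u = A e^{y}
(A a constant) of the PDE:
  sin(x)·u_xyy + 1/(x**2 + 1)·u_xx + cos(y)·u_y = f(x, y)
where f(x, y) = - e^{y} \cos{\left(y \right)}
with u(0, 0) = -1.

Answer: u(x, y) = - e^{y}

Derivation:
Substitute the ansatz u = A e^{y} into the left-hand side.
Derivatives of the ansatz:
  u_xyy = 0
  u_xx = 0
  u_y = A e^{y}
Term by term:
  sin(x)·u_xyy = 0
  1/(x**2 + 1)·u_xx = 0
  cos(y)·u_y = A e^{y} \cos{\left(y \right)}
So the left-hand side equals
  A e^{y} \cos{\left(y \right)}
This must equal f(x, y) = - e^{y} \cos{\left(y \right)} identically.
Matching coefficients of the independent functions:
  [e^{y} \cos{\left(y \right)}]:  A = -1
Solving: A = -1.
Check against the point condition:
  u(0, 0) = -1  ⟹  A = -1  ✓
Hence u(x, y) = - e^{y}.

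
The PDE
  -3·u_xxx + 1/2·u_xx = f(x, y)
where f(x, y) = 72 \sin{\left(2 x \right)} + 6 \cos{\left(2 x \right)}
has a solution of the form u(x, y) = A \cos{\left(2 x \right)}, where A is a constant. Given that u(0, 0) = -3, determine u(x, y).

Substitute the ansatz u = A \cos{\left(2 x \right)} into the left-hand side.
Derivatives of the ansatz:
  u_xxx = 8 A \sin{\left(2 x \right)}
  u_xx = - 4 A \cos{\left(2 x \right)}
Term by term:
  -3·u_xxx = - 24 A \sin{\left(2 x \right)}
  1/2·u_xx = - 2 A \cos{\left(2 x \right)}
So the left-hand side equals
  - 24 A \sin{\left(2 x \right)} - 2 A \cos{\left(2 x \right)}
This must equal f(x, y) = 72 \sin{\left(2 x \right)} + 6 \cos{\left(2 x \right)} identically.
Matching coefficients of the independent functions:
  [\sin{\left(2 x \right)}]:  - 24 A = 72
  [\cos{\left(2 x \right)}]:  - 2 A = 6
Solving: A = -3.
Check against the point condition:
  u(0, 0) = -3  ⟹  A = -3  ✓
Hence u(x, y) = - 3 \cos{\left(2 x \right)}.

Answer: u(x, y) = - 3 \cos{\left(2 x \right)}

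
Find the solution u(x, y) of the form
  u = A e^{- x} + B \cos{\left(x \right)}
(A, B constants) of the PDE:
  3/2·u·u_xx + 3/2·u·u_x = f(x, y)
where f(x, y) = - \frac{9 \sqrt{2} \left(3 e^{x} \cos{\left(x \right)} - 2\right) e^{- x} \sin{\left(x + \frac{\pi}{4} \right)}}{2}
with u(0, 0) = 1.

Substitute the ansatz u = A e^{- x} + B \cos{\left(x \right)} into the left-hand side.
Derivatives of the ansatz:
  u_xx = A e^{- x} - B \cos{\left(x \right)}
  u_x = - A e^{- x} - B \sin{\left(x \right)}
Term by term:
  3/2·u·u_xx = \frac{3 A^{2} e^{- 2 x}}{2} - \frac{3 B^{2} \cos^{2}{\left(x \right)}}{2}
  3/2·u·u_x = - \frac{3 A^{2} e^{- 2 x}}{2} - \frac{3 A B e^{- x} \sin{\left(x \right)}}{2} - \frac{3 A B e^{- x} \cos{\left(x \right)}}{2} - \frac{3 B^{2} \sin{\left(x \right)} \cos{\left(x \right)}}{2}
So the left-hand side equals
  - \frac{3 A B e^{- x} \sin{\left(x \right)}}{2} - \frac{3 A B e^{- x} \cos{\left(x \right)}}{2} - \frac{3 B^{2} \sin{\left(x \right)} \cos{\left(x \right)}}{2} - \frac{3 B^{2} \cos^{2}{\left(x \right)}}{2}
This must equal f(x, y) identically; expanded, f = - \frac{27 \sin{\left(x \right)} \cos{\left(x \right)}}{2} - \frac{27 \cos^{2}{\left(x \right)}}{2} + 9 e^{- x} \sin{\left(x \right)} + 9 e^{- x} \cos{\left(x \right)}.
Matching coefficients of the independent functions:
  [e^{- x} \sin{\left(x \right)}, e^{- x} \cos{\left(x \right)}]:  - \frac{3 A B}{2} = 9
  [\sin{\left(x \right)} \cos{\left(x \right)}, \cos^{2}{\left(x \right)}]:  - \frac{3 B^{2}}{2} = - \frac{27}{2}
These equations allow (A, B) = (-2, 3) or (2, -3).
Impose the point condition(s):
  u(0, 0) = 1  ⟹  A + B = 1
Only A = -2, B = 3 satisfies everything.
Hence u(x, y) = 3 \cos{\left(x \right)} - 2 e^{- x}.

Answer: u(x, y) = 3 \cos{\left(x \right)} - 2 e^{- x}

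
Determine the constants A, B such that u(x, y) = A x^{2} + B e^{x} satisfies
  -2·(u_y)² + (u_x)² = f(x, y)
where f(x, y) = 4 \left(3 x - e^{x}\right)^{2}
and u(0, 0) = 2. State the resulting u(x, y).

Substitute the ansatz u = A x^{2} + B e^{x} into the left-hand side.
Derivatives of the ansatz:
  u_y = 0
  u_x = 2 A x + B e^{x}
Term by term:
  -2·(u_y)² = 0
  (u_x)² = 4 A^{2} x^{2} + 4 A B x e^{x} + B^{2} e^{2 x}
So the left-hand side equals
  4 A^{2} x^{2} + 4 A B x e^{x} + B^{2} e^{2 x}
This must equal f(x, y) identically; expanded, f = 36 x^{2} - 24 x e^{x} + 4 e^{2 x}.
Matching coefficients of the independent functions:
  [x^{2}]:  4 A^{2} = 36
  [x e^{x}]:  4 A B = -24
  [e^{2 x}]:  B^{2} = 4
These equations allow (A, B) = (-3, 2) or (3, -2).
Impose the point condition(s):
  u(0, 0) = 2  ⟹  B = 2
Only A = -3, B = 2 satisfies everything.
Hence u(x, y) = - 3 x^{2} + 2 e^{x}.

Answer: u(x, y) = - 3 x^{2} + 2 e^{x}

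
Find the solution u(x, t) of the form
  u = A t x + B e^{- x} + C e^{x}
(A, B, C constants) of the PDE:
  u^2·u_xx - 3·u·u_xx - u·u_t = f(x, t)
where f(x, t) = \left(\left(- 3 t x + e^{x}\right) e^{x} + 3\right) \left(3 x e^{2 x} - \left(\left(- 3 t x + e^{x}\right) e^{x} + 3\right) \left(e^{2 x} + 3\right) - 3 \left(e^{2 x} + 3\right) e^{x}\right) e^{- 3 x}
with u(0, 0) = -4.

Substitute the ansatz u = A t x + B e^{- x} + C e^{x} into the left-hand side.
Derivatives of the ansatz:
  u_xx = B e^{- x} + C e^{x}
  u_t = A x
Term by term:
  u^2·u_xx = A^{2} B t^{2} x^{2} e^{- x} + A^{2} C t^{2} x^{2} e^{x} + 2 A B^{2} t x e^{- 2 x} + 4 A B C t x + 2 A C^{2} t x e^{2 x} + B^{3} e^{- 3 x} + 3 B^{2} C e^{- x} + 3 B C^{2} e^{x} + C^{3} e^{3 x}
  -3·u·u_xx = - 3 A B t x e^{- x} - 3 A C t x e^{x} - 3 B^{2} e^{- 2 x} - 6 B C - 3 C^{2} e^{2 x}
  -u·u_t = - A^{2} t x^{2} - A B x e^{- x} - A C x e^{x}
So the left-hand side equals
  A^{2} B t^{2} x^{2} e^{- x} + A^{2} C t^{2} x^{2} e^{x} - A^{2} t x^{2} + 2 A B^{2} t x e^{- 2 x} + 4 A B C t x - 3 A B t x e^{- x} - A B x e^{- x} + 2 A C^{2} t x e^{2 x} - 3 A C t x e^{x} - A C x e^{x} + B^{3} e^{- 3 x} + 3 B^{2} C e^{- x} - 3 B^{2} e^{- 2 x} + 3 B C^{2} e^{x} - 6 B C + C^{3} e^{3 x} - 3 C^{2} e^{2 x}
This must equal f(x, t) identically; expanded, f = - 9 t^{2} x^{2} e^{x} - 27 t^{2} x^{2} e^{- x} - 9 t x^{2} + 6 t x e^{2 x} + 9 t x e^{x} + 36 t x + 27 t x e^{- x} + 54 t x e^{- 2 x} + 3 x e^{x} + 9 x e^{- x} - e^{3 x} - 3 e^{2 x} - 9 e^{x} - 18 - 27 e^{- x} - 27 e^{- 2 x} - 27 e^{- 3 x}.
Matching coefficients of the independent functions:
(each divided by its leading coefficient; functions giving the same equation are listed together)
  [constant term]:  B C - 3 = 0
  [t x]:  A B C - 9 = 0
  [t x^{2}]:  A^{2} - 9 = 0
  [x e^{- x}, t x e^{- x}]:  A B + 9 = 0
  [x e^{x}, t x e^{x}]:  A C + 3 = 0
  [t x e^{- 2 x}]:  A B^{2} - 27 = 0
  [t x e^{2 x}]:  A C^{2} - 3 = 0
  [t^{2} x^{2} e^{- x}]:  A^{2} B + 27 = 0
  [t^{2} x^{2} e^{x}]:  A^{2} C + 9 = 0
  [e^{- 3 x}]:  B^{3} + 27 = 0
  [e^{- 2 x}]:  B^{2} - 9 = 0
  [e^{- x}]:  B^{2} C + 9 = 0
  [e^{x}]:  B C^{2} + 3 = 0
  [e^{2 x}]:  C^{2} - 1 = 0
  [e^{3 x}]:  C^{3} + 1 = 0
Solving: A = 3, B = -3, C = -1.
Check against the point condition:
  u(0, 0) = -4  ⟹  B + C = -4  ✓
Hence u(x, t) = 3 t x - e^{x} - 3 e^{- x}.

Answer: u(x, t) = 3 t x - e^{x} - 3 e^{- x}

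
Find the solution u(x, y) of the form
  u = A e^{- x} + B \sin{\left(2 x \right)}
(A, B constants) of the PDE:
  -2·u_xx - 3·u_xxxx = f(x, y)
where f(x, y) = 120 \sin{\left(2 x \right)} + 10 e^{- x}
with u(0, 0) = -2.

Substitute the ansatz u = A e^{- x} + B \sin{\left(2 x \right)} into the left-hand side.
Derivatives of the ansatz:
  u_xx = A e^{- x} - 4 B \sin{\left(2 x \right)}
  u_xxxx = A e^{- x} + 16 B \sin{\left(2 x \right)}
Term by term:
  -2·u_xx = - 2 A e^{- x} + 8 B \sin{\left(2 x \right)}
  -3·u_xxxx = - 3 A e^{- x} - 48 B \sin{\left(2 x \right)}
So the left-hand side equals
  - 5 A e^{- x} - 40 B \sin{\left(2 x \right)}
This must equal f(x, y) = 120 \sin{\left(2 x \right)} + 10 e^{- x} identically.
Matching coefficients of the independent functions:
  [e^{- x}]:  - 5 A = 10
  [\sin{\left(2 x \right)}]:  - 40 B = 120
Solving: A = -2, B = -3.
Check against the point condition:
  u(0, 0) = -2  ⟹  A = -2  ✓
Hence u(x, y) = - 3 \sin{\left(2 x \right)} - 2 e^{- x}.

Answer: u(x, y) = - 3 \sin{\left(2 x \right)} - 2 e^{- x}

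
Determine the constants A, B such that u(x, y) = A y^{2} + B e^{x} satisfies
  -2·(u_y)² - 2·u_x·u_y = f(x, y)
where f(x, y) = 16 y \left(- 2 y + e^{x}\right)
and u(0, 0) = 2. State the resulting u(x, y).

Answer: u(x, y) = - 2 y^{2} + 2 e^{x}

Derivation:
Substitute the ansatz u = A y^{2} + B e^{x} into the left-hand side.
Derivatives of the ansatz:
  u_y = 2 A y
  u_x = B e^{x}
Term by term:
  -2·(u_y)² = - 8 A^{2} y^{2}
  -2·u_x·u_y = - 4 A B y e^{x}
So the left-hand side equals
  - 8 A^{2} y^{2} - 4 A B y e^{x}
This must equal f(x, y) identically; expanded, f = - 32 y^{2} + 16 y e^{x}.
Matching coefficients of the independent functions:
  [y^{2}]:  - 8 A^{2} = -32
  [y e^{x}]:  - 4 A B = 16
These equations allow (A, B) = (-2, 2) or (2, -2).
Impose the point condition(s):
  u(0, 0) = 2  ⟹  B = 2
Only A = -2, B = 2 satisfies everything.
Hence u(x, y) = - 2 y^{2} + 2 e^{x}.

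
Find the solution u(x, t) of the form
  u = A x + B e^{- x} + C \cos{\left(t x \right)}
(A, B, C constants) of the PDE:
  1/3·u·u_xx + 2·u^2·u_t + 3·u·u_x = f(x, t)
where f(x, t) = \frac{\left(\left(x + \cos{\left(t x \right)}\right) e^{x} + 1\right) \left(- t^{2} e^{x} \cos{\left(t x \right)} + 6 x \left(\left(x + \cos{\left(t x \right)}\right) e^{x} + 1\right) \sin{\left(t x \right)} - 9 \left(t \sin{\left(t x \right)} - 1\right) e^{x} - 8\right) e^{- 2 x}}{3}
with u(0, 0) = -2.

Substitute the ansatz u = A x + B e^{- x} + C \cos{\left(t x \right)} into the left-hand side.
Derivatives of the ansatz:
  u_xx = B e^{- x} - C t^{2} \cos{\left(t x \right)}
  u_t = - C x \sin{\left(t x \right)}
  u_x = A - B e^{- x} - C t \sin{\left(t x \right)}
Term by term:
  1/3·u·u_xx = \frac{A B x e^{- x}}{3} - \frac{A C t^{2} x \cos{\left(t x \right)}}{3} + \frac{B^{2} e^{- 2 x}}{3} - \frac{B C t^{2} e^{- x} \cos{\left(t x \right)}}{3} + \frac{B C e^{- x} \cos{\left(t x \right)}}{3} - \frac{C^{2} t^{2} \cos^{2}{\left(t x \right)}}{3}
  2·u^2·u_t = - 2 A^{2} C x^{3} \sin{\left(t x \right)} - 4 A B C x^{2} e^{- x} \sin{\left(t x \right)} - 4 A C^{2} x^{2} \sin{\left(t x \right)} \cos{\left(t x \right)} - 2 B^{2} C x e^{- 2 x} \sin{\left(t x \right)} - 4 B C^{2} x e^{- x} \sin{\left(t x \right)} \cos{\left(t x \right)} - 2 C^{3} x \sin{\left(t x \right)} \cos^{2}{\left(t x \right)}
  3·u·u_x = 3 A^{2} x - 3 A B x e^{- x} + 3 A B e^{- x} - 3 A C t x \sin{\left(t x \right)} + 3 A C \cos{\left(t x \right)} - 3 B^{2} e^{- 2 x} - 3 B C t e^{- x} \sin{\left(t x \right)} - 3 B C e^{- x} \cos{\left(t x \right)} - 3 C^{2} t \sin{\left(t x \right)} \cos{\left(t x \right)}
So the left-hand side equals
  - 2 A^{2} C x^{3} \sin{\left(t x \right)} + 3 A^{2} x - 4 A B C x^{2} e^{- x} \sin{\left(t x \right)} - \frac{8 A B x e^{- x}}{3} + 3 A B e^{- x} - 4 A C^{2} x^{2} \sin{\left(t x \right)} \cos{\left(t x \right)} - \frac{A C t^{2} x \cos{\left(t x \right)}}{3} - 3 A C t x \sin{\left(t x \right)} + 3 A C \cos{\left(t x \right)} - 2 B^{2} C x e^{- 2 x} \sin{\left(t x \right)} - \frac{8 B^{2} e^{- 2 x}}{3} - 4 B C^{2} x e^{- x} \sin{\left(t x \right)} \cos{\left(t x \right)} - \frac{B C t^{2} e^{- x} \cos{\left(t x \right)}}{3} - 3 B C t e^{- x} \sin{\left(t x \right)} - \frac{8 B C e^{- x} \cos{\left(t x \right)}}{3} - 2 C^{3} x \sin{\left(t x \right)} \cos^{2}{\left(t x \right)} - \frac{C^{2} t^{2} \cos^{2}{\left(t x \right)}}{3} - 3 C^{2} t \sin{\left(t x \right)} \cos{\left(t x \right)}
This must equal f(x, t) identically; expanded, f = - \frac{t^{2} x \cos{\left(t x \right)}}{3} - \frac{t^{2} \cos^{2}{\left(t x \right)}}{3} - \frac{t^{2} e^{- x} \cos{\left(t x \right)}}{3} - 3 t x \sin{\left(t x \right)} - 3 t \sin{\left(t x \right)} \cos{\left(t x \right)} - 3 t e^{- x} \sin{\left(t x \right)} + 2 x^{3} \sin{\left(t x \right)} + 4 x^{2} \sin{\left(t x \right)} \cos{\left(t x \right)} + 4 x^{2} e^{- x} \sin{\left(t x \right)} + 2 x \sin{\left(t x \right)} \cos^{2}{\left(t x \right)} + 3 x + 4 x e^{- x} \sin{\left(t x \right)} \cos{\left(t x \right)} - \frac{8 x e^{- x}}{3} + 2 x e^{- 2 x} \sin{\left(t x \right)} + 3 \cos{\left(t x \right)} - \frac{8 e^{- x} \cos{\left(t x \right)}}{3} + 3 e^{- x} - \frac{8 e^{- 2 x}}{3}.
Matching coefficients of the independent functions:
(each divided by its leading coefficient; functions giving the same equation are listed together)
  [x]:  A^{2} - 1 = 0
  [t^{2} \cos^{2}{\left(t x \right)}, t \sin{\left(t x \right)} \cos{\left(t x \right)}]:  C^{2} - 1 = 0
  [x e^{- x}, e^{- x}]:  A B - 1 = 0
  [x^{3} \sin{\left(t x \right)}]:  A^{2} C + 1 = 0
  [e^{- x} \cos{\left(t x \right)}, t e^{- x} \sin{\left(t x \right)}, t^{2} e^{- x} \cos{\left(t x \right)}]:  B C - 1 = 0
  [t x \sin{\left(t x \right)}, t^{2} x \cos{\left(t x \right)}, \cos{\left(t x \right)}]:  A C - 1 = 0
  [x e^{- 2 x} \sin{\left(t x \right)}]:  B^{2} C + 1 = 0
  [x \sin{\left(t x \right)} \cos^{2}{\left(t x \right)}]:  C^{3} + 1 = 0
  [x^{2} e^{- x} \sin{\left(t x \right)}]:  A B C + 1 = 0
  [x^{2} \sin{\left(t x \right)} \cos{\left(t x \right)}]:  A C^{2} + 1 = 0
  [x e^{- x} \sin{\left(t x \right)} \cos{\left(t x \right)}]:  B C^{2} + 1 = 0
  [e^{- 2 x}]:  B^{2} - 1 = 0
Solving: A = -1, B = -1, C = -1.
Check against the point condition:
  u(0, 0) = -2  ⟹  B + C = -2  ✓
Hence u(x, t) = - x - \cos{\left(t x \right)} - e^{- x}.

Answer: u(x, t) = - x - \cos{\left(t x \right)} - e^{- x}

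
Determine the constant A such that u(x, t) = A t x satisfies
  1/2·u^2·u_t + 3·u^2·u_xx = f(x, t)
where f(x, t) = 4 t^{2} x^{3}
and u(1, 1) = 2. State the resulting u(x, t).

Substitute the ansatz u = A t x into the left-hand side.
Derivatives of the ansatz:
  u_t = A x
  u_xx = 0
Term by term:
  1/2·u^2·u_t = \frac{A^{3} t^{2} x^{3}}{2}
  3·u^2·u_xx = 0
So the left-hand side equals
  \frac{A^{3} t^{2} x^{3}}{2}
This must equal f(x, t) = 4 t^{2} x^{3} identically.
Matching coefficients of the independent functions:
  [t^{2} x^{3}]:  \frac{A^{3}}{2} = 4
Solving: A = 2.
Check against the point condition:
  u(1, 1) = 2  ⟹  A = 2  ✓
Hence u(x, t) = 2 t x.

Answer: u(x, t) = 2 t x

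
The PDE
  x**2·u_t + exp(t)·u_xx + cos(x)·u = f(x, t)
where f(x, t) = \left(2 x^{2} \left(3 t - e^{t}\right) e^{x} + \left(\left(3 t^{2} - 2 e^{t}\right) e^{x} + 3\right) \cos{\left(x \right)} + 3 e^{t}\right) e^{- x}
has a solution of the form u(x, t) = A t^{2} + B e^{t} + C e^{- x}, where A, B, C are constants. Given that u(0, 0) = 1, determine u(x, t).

Substitute the ansatz u = A t^{2} + B e^{t} + C e^{- x} into the left-hand side.
Derivatives of the ansatz:
  u_t = 2 A t + B e^{t}
  u_xx = C e^{- x}
Term by term:
  x**2·u_t = 2 A t x^{2} + B x^{2} e^{t}
  exp(t)·u_xx = C e^{t} e^{- x}
  cos(x)·u = A t^{2} \cos{\left(x \right)} + B e^{t} \cos{\left(x \right)} + C e^{- x} \cos{\left(x \right)}
So the left-hand side equals
  A t^{2} \cos{\left(x \right)} + 2 A t x^{2} + B x^{2} e^{t} + B e^{t} \cos{\left(x \right)} + C e^{t} e^{- x} + C e^{- x} \cos{\left(x \right)}
This must equal f(x, t) identically; expanded, f = 3 t^{2} \cos{\left(x \right)} + 6 t x^{2} - 2 x^{2} e^{t} - 2 e^{t} \cos{\left(x \right)} + 3 e^{t} e^{- x} + 3 e^{- x} \cos{\left(x \right)}.
Matching coefficients of the independent functions:
  [t x^{2}]:  2 A = 6
  [t^{2} \cos{\left(x \right)}]:  A = 3
  [x^{2} e^{t}, e^{t} \cos{\left(x \right)}]:  B = -2
  [e^{t} e^{- x}, e^{- x} \cos{\left(x \right)}]:  C = 3
Solving: A = 3, B = -2, C = 3.
Check against the point condition:
  u(0, 0) = 1  ⟹  B + C = 1  ✓
Hence u(x, t) = 3 t^{2} - 2 e^{t} + 3 e^{- x}.

Answer: u(x, t) = 3 t^{2} - 2 e^{t} + 3 e^{- x}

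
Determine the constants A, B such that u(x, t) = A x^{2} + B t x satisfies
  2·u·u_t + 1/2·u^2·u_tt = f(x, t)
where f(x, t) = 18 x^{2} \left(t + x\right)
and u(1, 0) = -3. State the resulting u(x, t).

Substitute the ansatz u = A x^{2} + B t x into the left-hand side.
Derivatives of the ansatz:
  u_t = B x
  u_tt = 0
Term by term:
  2·u·u_t = 2 A B x^{3} + 2 B^{2} t x^{2}
  1/2·u^2·u_tt = 0
So the left-hand side equals
  2 A B x^{3} + 2 B^{2} t x^{2}
This must equal f(x, t) identically; expanded, f = 18 t x^{2} + 18 x^{3}.
Matching coefficients of the independent functions:
  [x^{3}]:  2 A B = 18
  [t x^{2}]:  2 B^{2} = 18
These equations allow (A, B) = (-3, -3) or (3, 3).
Impose the point condition(s):
  u(1, 0) = -3  ⟹  A = -3
Only A = -3, B = -3 satisfies everything.
Hence u(x, t) = - 3 t x - 3 x^{2}.

Answer: u(x, t) = - 3 t x - 3 x^{2}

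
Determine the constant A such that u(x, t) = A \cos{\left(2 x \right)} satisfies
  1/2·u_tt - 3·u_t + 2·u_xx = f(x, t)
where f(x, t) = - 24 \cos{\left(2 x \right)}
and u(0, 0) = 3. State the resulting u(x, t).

Substitute the ansatz u = A \cos{\left(2 x \right)} into the left-hand side.
Derivatives of the ansatz:
  u_tt = 0
  u_t = 0
  u_xx = - 4 A \cos{\left(2 x \right)}
Term by term:
  1/2·u_tt = 0
  -3·u_t = 0
  2·u_xx = - 8 A \cos{\left(2 x \right)}
So the left-hand side equals
  - 8 A \cos{\left(2 x \right)}
This must equal f(x, t) = - 24 \cos{\left(2 x \right)} identically.
Matching coefficients of the independent functions:
  [\cos{\left(2 x \right)}]:  - 8 A = -24
Solving: A = 3.
Check against the point condition:
  u(0, 0) = 3  ⟹  A = 3  ✓
Hence u(x, t) = 3 \cos{\left(2 x \right)}.

Answer: u(x, t) = 3 \cos{\left(2 x \right)}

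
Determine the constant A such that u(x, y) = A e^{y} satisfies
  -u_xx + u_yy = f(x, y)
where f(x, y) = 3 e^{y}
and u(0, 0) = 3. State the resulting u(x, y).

Answer: u(x, y) = 3 e^{y}

Derivation:
Substitute the ansatz u = A e^{y} into the left-hand side.
Derivatives of the ansatz:
  u_xx = 0
  u_yy = A e^{y}
Term by term:
  -u_xx = 0
  u_yy = A e^{y}
So the left-hand side equals
  A e^{y}
This must equal f(x, y) = 3 e^{y} identically.
Matching coefficients of the independent functions:
  [e^{y}]:  A = 3
Solving: A = 3.
Check against the point condition:
  u(0, 0) = 3  ⟹  A = 3  ✓
Hence u(x, y) = 3 e^{y}.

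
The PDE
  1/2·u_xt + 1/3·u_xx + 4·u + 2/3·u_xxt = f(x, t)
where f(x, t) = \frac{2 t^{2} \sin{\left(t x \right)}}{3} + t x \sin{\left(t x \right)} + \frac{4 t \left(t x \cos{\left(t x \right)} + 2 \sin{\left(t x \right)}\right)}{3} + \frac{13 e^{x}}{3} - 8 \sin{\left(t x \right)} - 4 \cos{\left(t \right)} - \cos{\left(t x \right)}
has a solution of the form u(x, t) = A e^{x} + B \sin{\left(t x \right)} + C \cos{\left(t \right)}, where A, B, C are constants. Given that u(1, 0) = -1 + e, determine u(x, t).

Substitute the ansatz u = A e^{x} + B \sin{\left(t x \right)} + C \cos{\left(t \right)} into the left-hand side.
Derivatives of the ansatz:
  u_xt = - B t x \sin{\left(t x \right)} + B \cos{\left(t x \right)}
  u_xx = A e^{x} - B t^{2} \sin{\left(t x \right)}
  u_xxt = - B t^{2} x \cos{\left(t x \right)} - 2 B t \sin{\left(t x \right)}
Term by term:
  1/2·u_xt = - \frac{B t x \sin{\left(t x \right)}}{2} + \frac{B \cos{\left(t x \right)}}{2}
  1/3·u_xx = \frac{A e^{x}}{3} - \frac{B t^{2} \sin{\left(t x \right)}}{3}
  4·u = 4 A e^{x} + 4 B \sin{\left(t x \right)} + 4 C \cos{\left(t \right)}
  2/3·u_xxt = - \frac{2 B t^{2} x \cos{\left(t x \right)}}{3} - \frac{4 B t \sin{\left(t x \right)}}{3}
So the left-hand side equals
  \frac{13 A e^{x}}{3} - \frac{2 B t^{2} x \cos{\left(t x \right)}}{3} - \frac{B t^{2} \sin{\left(t x \right)}}{3} - \frac{B t x \sin{\left(t x \right)}}{2} - \frac{4 B t \sin{\left(t x \right)}}{3} + 4 B \sin{\left(t x \right)} + \frac{B \cos{\left(t x \right)}}{2} + 4 C \cos{\left(t \right)}
This must equal f(x, t) identically; expanded, f = \frac{4 t^{2} x \cos{\left(t x \right)}}{3} + \frac{2 t^{2} \sin{\left(t x \right)}}{3} + t x \sin{\left(t x \right)} + \frac{8 t \sin{\left(t x \right)}}{3} + \frac{13 e^{x}}{3} - 8 \sin{\left(t x \right)} - 4 \cos{\left(t \right)} - \cos{\left(t x \right)}.
Matching coefficients of the independent functions:
  [t \sin{\left(t x \right)}]:  - \frac{4 B}{3} = \frac{8}{3}
  [t^{2} \sin{\left(t x \right)}]:  - \frac{B}{3} = \frac{2}{3}
  [t x \sin{\left(t x \right)}]:  - \frac{B}{2} = 1
  [t^{2} x \cos{\left(t x \right)}]:  - \frac{2 B}{3} = \frac{4}{3}
  [e^{x}]:  \frac{13 A}{3} = \frac{13}{3}
  [\sin{\left(t x \right)}]:  4 B = -8
  [\cos{\left(t \right)}]:  4 C = -4
  [\cos{\left(t x \right)}]:  \frac{B}{2} = -1
Solving: A = 1, B = -2, C = -1.
Check against the point condition:
  u(1, 0) = -1 + e  ⟹  e A + C = -1 + e  ✓
Hence u(x, t) = e^{x} - 2 \sin{\left(t x \right)} - \cos{\left(t \right)}.

Answer: u(x, t) = e^{x} - 2 \sin{\left(t x \right)} - \cos{\left(t \right)}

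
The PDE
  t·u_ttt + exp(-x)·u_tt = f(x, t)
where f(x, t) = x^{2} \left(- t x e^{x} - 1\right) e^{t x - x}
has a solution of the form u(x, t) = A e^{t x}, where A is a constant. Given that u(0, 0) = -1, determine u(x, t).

Substitute the ansatz u = A e^{t x} into the left-hand side.
Derivatives of the ansatz:
  u_ttt = A x^{3} e^{t x}
  u_tt = A x^{2} e^{t x}
Term by term:
  t·u_ttt = A t x^{3} e^{t x}
  exp(-x)·u_tt = A x^{2} e^{- x} e^{t x}
So the left-hand side equals
  A t x^{3} e^{t x} + A x^{2} e^{- x} e^{t x}
This must equal f(x, t) identically; expanded, f = - t x^{3} e^{t x} - x^{2} e^{- x} e^{t x}.
Matching coefficients of the independent functions:
  [t x^{3} e^{t x}, x^{2} e^{- x} e^{t x}]:  A = -1
Solving: A = -1.
Check against the point condition:
  u(0, 0) = -1  ⟹  A = -1  ✓
Hence u(x, t) = - e^{t x}.

Answer: u(x, t) = - e^{t x}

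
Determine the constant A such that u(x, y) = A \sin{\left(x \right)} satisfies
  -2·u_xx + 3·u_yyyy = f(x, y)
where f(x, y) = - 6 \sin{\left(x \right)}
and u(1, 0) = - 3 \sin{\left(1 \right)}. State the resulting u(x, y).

Substitute the ansatz u = A \sin{\left(x \right)} into the left-hand side.
Derivatives of the ansatz:
  u_xx = - A \sin{\left(x \right)}
  u_yyyy = 0
Term by term:
  -2·u_xx = 2 A \sin{\left(x \right)}
  3·u_yyyy = 0
So the left-hand side equals
  2 A \sin{\left(x \right)}
This must equal f(x, y) = - 6 \sin{\left(x \right)} identically.
Matching coefficients of the independent functions:
  [\sin{\left(x \right)}]:  2 A = -6
Solving: A = -3.
Check against the point condition:
  u(1, 0) = - 3 \sin{\left(1 \right)}  ⟹  A \sin{\left(1 \right)} = - 3 \sin{\left(1 \right)}  ✓
Hence u(x, y) = - 3 \sin{\left(x \right)}.

Answer: u(x, y) = - 3 \sin{\left(x \right)}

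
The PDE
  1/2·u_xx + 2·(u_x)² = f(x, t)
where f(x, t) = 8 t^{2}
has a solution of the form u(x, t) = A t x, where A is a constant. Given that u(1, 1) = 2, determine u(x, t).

Substitute the ansatz u = A t x into the left-hand side.
Derivatives of the ansatz:
  u_xx = 0
  u_x = A t
Term by term:
  1/2·u_xx = 0
  2·(u_x)² = 2 A^{2} t^{2}
So the left-hand side equals
  2 A^{2} t^{2}
This must equal f(x, t) = 8 t^{2} identically.
Matching coefficients of the independent functions:
  [t^{2}]:  2 A^{2} = 8
These equations allow (A) = (-2) or (2).
Impose the point condition(s):
  u(1, 1) = 2  ⟹  A = 2
Only A = 2 satisfies everything.
Hence u(x, t) = 2 t x.

Answer: u(x, t) = 2 t x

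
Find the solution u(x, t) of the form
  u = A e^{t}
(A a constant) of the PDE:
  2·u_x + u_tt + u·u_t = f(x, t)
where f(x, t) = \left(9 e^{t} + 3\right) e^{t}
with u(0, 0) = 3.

Answer: u(x, t) = 3 e^{t}

Derivation:
Substitute the ansatz u = A e^{t} into the left-hand side.
Derivatives of the ansatz:
  u_x = 0
  u_tt = A e^{t}
  u_t = A e^{t}
Term by term:
  2·u_x = 0
  u_tt = A e^{t}
  u·u_t = A^{2} e^{2 t}
So the left-hand side equals
  A^{2} e^{2 t} + A e^{t}
This must equal f(x, t) = \left(9 e^{t} + 3\right) e^{t} identically.
Matching coefficients of the independent functions:
  [e^{t}]:  A = 3
  [e^{2 t}]:  A^{2} = 9
Solving: A = 3.
Check against the point condition:
  u(0, 0) = 3  ⟹  A = 3  ✓
Hence u(x, t) = 3 e^{t}.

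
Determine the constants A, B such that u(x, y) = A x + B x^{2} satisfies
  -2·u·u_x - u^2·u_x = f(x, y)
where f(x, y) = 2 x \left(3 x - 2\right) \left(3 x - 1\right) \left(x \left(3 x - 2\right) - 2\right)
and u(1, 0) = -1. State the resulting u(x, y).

Answer: u(x, y) = - 3 x^{2} + 2 x

Derivation:
Substitute the ansatz u = A x + B x^{2} into the left-hand side.
Derivatives of the ansatz:
  u_x = A + 2 B x
Term by term:
  -2·u·u_x = - 2 A^{2} x - 6 A B x^{2} - 4 B^{2} x^{3}
  -u^2·u_x = - A^{3} x^{2} - 4 A^{2} B x^{3} - 5 A B^{2} x^{4} - 2 B^{3} x^{5}
So the left-hand side equals
  - A^{3} x^{2} - 4 A^{2} B x^{3} - 2 A^{2} x - 5 A B^{2} x^{4} - 6 A B x^{2} - 2 B^{3} x^{5} - 4 B^{2} x^{3}
This must equal f(x, y) identically; expanded, f = 54 x^{5} - 90 x^{4} + 12 x^{3} + 28 x^{2} - 8 x.
Matching coefficients of the independent functions:
  [x]:  - 2 A^{2} = -8
  [x^{2}]:  - A^{3} - 6 A B = 28
  [x^{3}]:  - 4 A^{2} B - 4 B^{2} = 12
  [x^{4}]:  - 5 A B^{2} = -90
  [x^{5}]:  - 2 B^{3} = 54
Solving: A = 2, B = -3.
Check against the point condition:
  u(1, 0) = -1  ⟹  A + B = -1  ✓
Hence u(x, y) = - 3 x^{2} + 2 x.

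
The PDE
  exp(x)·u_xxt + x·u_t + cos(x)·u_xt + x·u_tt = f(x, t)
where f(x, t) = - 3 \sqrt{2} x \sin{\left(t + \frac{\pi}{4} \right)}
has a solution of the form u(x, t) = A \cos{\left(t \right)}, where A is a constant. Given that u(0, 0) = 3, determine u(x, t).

Answer: u(x, t) = 3 \cos{\left(t \right)}

Derivation:
Substitute the ansatz u = A \cos{\left(t \right)} into the left-hand side.
Derivatives of the ansatz:
  u_xxt = 0
  u_t = - A \sin{\left(t \right)}
  u_xt = 0
  u_tt = - A \cos{\left(t \right)}
Term by term:
  exp(x)·u_xxt = 0
  x·u_t = - A x \sin{\left(t \right)}
  cos(x)·u_xt = 0
  x·u_tt = - A x \cos{\left(t \right)}
So the left-hand side equals
  - A x \sin{\left(t \right)} - A x \cos{\left(t \right)}
This must equal f(x, t) identically; expanded, f = - 3 x \sin{\left(t \right)} - 3 x \cos{\left(t \right)}.
Matching coefficients of the independent functions:
  [x \sin{\left(t \right)}, x \cos{\left(t \right)}]:  - A = -3
Solving: A = 3.
Check against the point condition:
  u(0, 0) = 3  ⟹  A = 3  ✓
Hence u(x, t) = 3 \cos{\left(t \right)}.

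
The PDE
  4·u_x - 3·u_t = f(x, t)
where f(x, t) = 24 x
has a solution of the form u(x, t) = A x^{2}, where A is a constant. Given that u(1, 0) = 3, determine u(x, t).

Substitute the ansatz u = A x^{2} into the left-hand side.
Derivatives of the ansatz:
  u_x = 2 A x
  u_t = 0
Term by term:
  4·u_x = 8 A x
  -3·u_t = 0
So the left-hand side equals
  8 A x
This must equal f(x, t) = 24 x identically.
Matching coefficients of the independent functions:
  [x]:  8 A = 24
Solving: A = 3.
Check against the point condition:
  u(1, 0) = 3  ⟹  A = 3  ✓
Hence u(x, t) = 3 x^{2}.

Answer: u(x, t) = 3 x^{2}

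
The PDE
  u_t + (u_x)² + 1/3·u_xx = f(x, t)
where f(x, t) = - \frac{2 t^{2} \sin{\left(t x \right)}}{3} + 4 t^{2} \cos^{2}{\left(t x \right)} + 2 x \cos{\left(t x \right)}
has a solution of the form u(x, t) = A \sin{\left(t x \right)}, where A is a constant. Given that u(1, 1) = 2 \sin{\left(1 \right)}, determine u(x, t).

Substitute the ansatz u = A \sin{\left(t x \right)} into the left-hand side.
Derivatives of the ansatz:
  u_t = A x \cos{\left(t x \right)}
  u_x = A t \cos{\left(t x \right)}
  u_xx = - A t^{2} \sin{\left(t x \right)}
Term by term:
  u_t = A x \cos{\left(t x \right)}
  (u_x)² = A^{2} t^{2} \cos^{2}{\left(t x \right)}
  1/3·u_xx = - \frac{A t^{2} \sin{\left(t x \right)}}{3}
So the left-hand side equals
  A^{2} t^{2} \cos^{2}{\left(t x \right)} - \frac{A t^{2} \sin{\left(t x \right)}}{3} + A x \cos{\left(t x \right)}
This must equal f(x, t) = - \frac{2 t^{2} \sin{\left(t x \right)}}{3} + 4 t^{2} \cos^{2}{\left(t x \right)} + 2 x \cos{\left(t x \right)} identically.
Matching coefficients of the independent functions:
  [t^{2} \sin{\left(t x \right)}]:  - \frac{A}{3} = - \frac{2}{3}
  [t^{2} \cos^{2}{\left(t x \right)}]:  A^{2} = 4
  [x \cos{\left(t x \right)}]:  A = 2
Solving: A = 2.
Check against the point condition:
  u(1, 1) = 2 \sin{\left(1 \right)}  ⟹  A \sin{\left(1 \right)} = 2 \sin{\left(1 \right)}  ✓
Hence u(x, t) = 2 \sin{\left(t x \right)}.

Answer: u(x, t) = 2 \sin{\left(t x \right)}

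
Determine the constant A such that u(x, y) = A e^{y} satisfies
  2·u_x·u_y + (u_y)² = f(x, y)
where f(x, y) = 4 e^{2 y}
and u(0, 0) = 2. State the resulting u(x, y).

Substitute the ansatz u = A e^{y} into the left-hand side.
Derivatives of the ansatz:
  u_x = 0
  u_y = A e^{y}
Term by term:
  2·u_x·u_y = 0
  (u_y)² = A^{2} e^{2 y}
So the left-hand side equals
  A^{2} e^{2 y}
This must equal f(x, y) = 4 e^{2 y} identically.
Matching coefficients of the independent functions:
  [e^{2 y}]:  A^{2} = 4
These equations allow (A) = (-2) or (2).
Impose the point condition(s):
  u(0, 0) = 2  ⟹  A = 2
Only A = 2 satisfies everything.
Hence u(x, y) = 2 e^{y}.

Answer: u(x, y) = 2 e^{y}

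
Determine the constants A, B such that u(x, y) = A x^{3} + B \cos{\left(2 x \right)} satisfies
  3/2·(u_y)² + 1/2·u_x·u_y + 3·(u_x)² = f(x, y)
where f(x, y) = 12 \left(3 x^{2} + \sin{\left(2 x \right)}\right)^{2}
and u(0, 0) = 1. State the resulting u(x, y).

Substitute the ansatz u = A x^{3} + B \cos{\left(2 x \right)} into the left-hand side.
Derivatives of the ansatz:
  u_y = 0
  u_x = 3 A x^{2} - 2 B \sin{\left(2 x \right)}
Term by term:
  3/2·(u_y)² = 0
  1/2·u_x·u_y = 0
  3·(u_x)² = 27 A^{2} x^{4} - 36 A B x^{2} \sin{\left(2 x \right)} + 12 B^{2} \sin^{2}{\left(2 x \right)}
So the left-hand side equals
  27 A^{2} x^{4} - 36 A B x^{2} \sin{\left(2 x \right)} + 12 B^{2} \sin^{2}{\left(2 x \right)}
This must equal f(x, y) identically; expanded, f = 108 x^{4} + 72 x^{2} \sin{\left(2 x \right)} + 12 \sin^{2}{\left(2 x \right)}.
Matching coefficients of the independent functions:
  [x^{4}]:  27 A^{2} = 108
  [x^{2} \sin{\left(2 x \right)}]:  - 36 A B = 72
  [\sin^{2}{\left(2 x \right)}]:  12 B^{2} = 12
These equations allow (A, B) = (-2, 1) or (2, -1).
Impose the point condition(s):
  u(0, 0) = 1  ⟹  B = 1
Only A = -2, B = 1 satisfies everything.
Hence u(x, y) = - 2 x^{3} + \cos{\left(2 x \right)}.

Answer: u(x, y) = - 2 x^{3} + \cos{\left(2 x \right)}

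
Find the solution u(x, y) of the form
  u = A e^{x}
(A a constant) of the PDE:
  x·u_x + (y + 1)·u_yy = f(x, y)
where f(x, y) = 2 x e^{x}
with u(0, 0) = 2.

Answer: u(x, y) = 2 e^{x}

Derivation:
Substitute the ansatz u = A e^{x} into the left-hand side.
Derivatives of the ansatz:
  u_x = A e^{x}
  u_yy = 0
Term by term:
  x·u_x = A x e^{x}
  (y + 1)·u_yy = 0
So the left-hand side equals
  A x e^{x}
This must equal f(x, y) = 2 x e^{x} identically.
Matching coefficients of the independent functions:
  [x e^{x}]:  A = 2
Solving: A = 2.
Check against the point condition:
  u(0, 0) = 2  ⟹  A = 2  ✓
Hence u(x, y) = 2 e^{x}.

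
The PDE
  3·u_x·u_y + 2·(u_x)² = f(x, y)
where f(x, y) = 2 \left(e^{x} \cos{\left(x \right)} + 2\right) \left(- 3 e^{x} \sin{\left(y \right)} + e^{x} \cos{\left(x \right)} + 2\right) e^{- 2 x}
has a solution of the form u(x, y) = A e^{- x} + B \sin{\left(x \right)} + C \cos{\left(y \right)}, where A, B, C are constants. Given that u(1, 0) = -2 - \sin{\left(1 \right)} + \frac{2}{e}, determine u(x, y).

Substitute the ansatz u = A e^{- x} + B \sin{\left(x \right)} + C \cos{\left(y \right)} into the left-hand side.
Derivatives of the ansatz:
  u_x = - A e^{- x} + B \cos{\left(x \right)}
  u_y = - C \sin{\left(y \right)}
Term by term:
  3·u_x·u_y = 3 A C e^{- x} \sin{\left(y \right)} - 3 B C \sin{\left(y \right)} \cos{\left(x \right)}
  2·(u_x)² = 2 A^{2} e^{- 2 x} - 4 A B e^{- x} \cos{\left(x \right)} + 2 B^{2} \cos^{2}{\left(x \right)}
So the left-hand side equals
  2 A^{2} e^{- 2 x} - 4 A B e^{- x} \cos{\left(x \right)} + 3 A C e^{- x} \sin{\left(y \right)} + 2 B^{2} \cos^{2}{\left(x \right)} - 3 B C \sin{\left(y \right)} \cos{\left(x \right)}
This must equal f(x, y) identically; expanded, f = - 6 \sin{\left(y \right)} \cos{\left(x \right)} + 2 \cos^{2}{\left(x \right)} - 12 e^{- x} \sin{\left(y \right)} + 8 e^{- x} \cos{\left(x \right)} + 8 e^{- 2 x}.
Matching coefficients of the independent functions:
  [e^{- x} \sin{\left(y \right)}]:  3 A C = -12
  [e^{- x} \cos{\left(x \right)}]:  - 4 A B = 8
  [\sin{\left(y \right)} \cos{\left(x \right)}]:  - 3 B C = -6
  [e^{- 2 x}]:  2 A^{2} = 8
  [\cos^{2}{\left(x \right)}]:  2 B^{2} = 2
These equations allow (A, B, C) = (-2, 1, 2) or (2, -1, -2).
Impose the point condition(s):
  u(1, 0) = -2 - \sin{\left(1 \right)} + \frac{2}{e}  ⟹  \frac{A}{e} + B \sin{\left(1 \right)} + C = -2 - \sin{\left(1 \right)} + \frac{2}{e}
Only A = 2, B = -1, C = -2 satisfies everything.
Hence u(x, y) = - \sin{\left(x \right)} - 2 \cos{\left(y \right)} + 2 e^{- x}.

Answer: u(x, y) = - \sin{\left(x \right)} - 2 \cos{\left(y \right)} + 2 e^{- x}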